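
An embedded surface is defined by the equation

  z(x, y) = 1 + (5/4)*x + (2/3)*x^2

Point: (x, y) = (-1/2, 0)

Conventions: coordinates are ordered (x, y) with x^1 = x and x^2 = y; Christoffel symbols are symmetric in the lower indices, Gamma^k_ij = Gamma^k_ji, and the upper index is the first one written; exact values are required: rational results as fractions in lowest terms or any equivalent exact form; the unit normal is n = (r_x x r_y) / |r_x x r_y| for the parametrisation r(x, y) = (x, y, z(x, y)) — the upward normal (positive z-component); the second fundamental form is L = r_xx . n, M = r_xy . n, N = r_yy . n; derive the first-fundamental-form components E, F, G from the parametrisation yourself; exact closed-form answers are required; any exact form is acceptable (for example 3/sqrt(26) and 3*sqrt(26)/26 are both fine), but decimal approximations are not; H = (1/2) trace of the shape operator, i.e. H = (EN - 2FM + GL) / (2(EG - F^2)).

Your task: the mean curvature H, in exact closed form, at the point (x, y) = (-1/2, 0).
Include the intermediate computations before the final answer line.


z_x = 7/12, z_y = 0, z_xx = 4/3, z_xy = 0, z_yy = 0
E = 193/144, F = 0, G = 1; answer radicand W^2 = 193/144
unnormalised second-form numerators: l = 4/3, m = 0, n = 0; L = l/sqrt(193/144), and similarly M = m/sqrt(W^2), N = n/sqrt(W^2)
H = (E*n - 2*F*m + G*l) / (2*(EG - F^2)*sqrt(W^2)); E*n - 2*F*m + G*l = 4/3, EG - F^2 = 193/144, so H = (96/193)/sqrt(193/144)

Answer: H = 1152*sqrt(193)/37249


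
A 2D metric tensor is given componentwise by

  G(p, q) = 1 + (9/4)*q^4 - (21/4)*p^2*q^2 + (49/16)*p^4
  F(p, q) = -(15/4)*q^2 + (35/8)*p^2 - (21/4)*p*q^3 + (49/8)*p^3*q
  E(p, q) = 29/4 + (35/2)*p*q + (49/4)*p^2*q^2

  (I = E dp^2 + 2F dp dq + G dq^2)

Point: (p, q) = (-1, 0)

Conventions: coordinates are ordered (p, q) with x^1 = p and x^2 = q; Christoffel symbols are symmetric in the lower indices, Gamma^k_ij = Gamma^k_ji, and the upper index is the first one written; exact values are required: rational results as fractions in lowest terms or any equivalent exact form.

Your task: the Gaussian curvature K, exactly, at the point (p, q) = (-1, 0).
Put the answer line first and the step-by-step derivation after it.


Answer: K = -3136/27225

E = 29/4, F = 35/8, G = 65/16, EG - F^2 = 165/16 at the point
E_p = 0, E_q = -35/2, F_p = -35/4, F_q = -49/8, G_p = -49/4, G_q = 0
E_qq = 49/2, F_pq = 147/8, G_pp = 147/4
Apply the Brioschi formula K = (det M1 - det M2)/(EG - F^2)^2 over the derivative matrices of E, F, G.
M1 = [[-E_qq/2 + F_pq - G_pp/2, E_p/2, F_p - E_q/2], [F_q - G_p/2, E, F], [G_q/2, F, G]] = [[-49/4, 0, 0], [0, 29/4, 35/8], [0, 35/8, 65/16]]; det M1 = -8085/64
M2 = [[0, E_q/2, G_p/2], [E_q/2, E, F], [G_p/2, F, G]] = [[0, -35/4, -49/8], [-35/4, 29/4, 35/8], [-49/8, 35/8, 65/16]]; det M2 = -7301/64
det M1 - det M2 = -49/4; K = -49/4 / (165/16)^2 = -3136/27225


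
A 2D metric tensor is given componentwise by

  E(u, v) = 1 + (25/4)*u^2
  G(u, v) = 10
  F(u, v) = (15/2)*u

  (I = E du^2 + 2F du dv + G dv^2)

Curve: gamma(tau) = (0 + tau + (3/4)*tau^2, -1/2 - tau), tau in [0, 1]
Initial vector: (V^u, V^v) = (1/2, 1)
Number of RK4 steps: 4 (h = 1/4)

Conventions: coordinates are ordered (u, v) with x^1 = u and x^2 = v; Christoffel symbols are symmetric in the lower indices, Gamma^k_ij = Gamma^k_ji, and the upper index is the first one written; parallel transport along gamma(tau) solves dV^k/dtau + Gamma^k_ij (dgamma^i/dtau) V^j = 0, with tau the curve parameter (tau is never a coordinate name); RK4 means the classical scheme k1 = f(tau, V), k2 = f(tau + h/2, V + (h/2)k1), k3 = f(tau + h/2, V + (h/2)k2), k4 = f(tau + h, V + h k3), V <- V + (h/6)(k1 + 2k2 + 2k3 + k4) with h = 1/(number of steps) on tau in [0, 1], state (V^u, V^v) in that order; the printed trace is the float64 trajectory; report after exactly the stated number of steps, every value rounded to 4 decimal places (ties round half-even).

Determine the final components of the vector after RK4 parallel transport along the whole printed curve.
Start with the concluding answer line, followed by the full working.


Answer: V^u = 0.2929, V^v = 0.6156

gamma'(tau) = (1 + (3/2)*tau, -1); f(tau, V)^k = -Gamma^k_ij(gamma(tau)) gamma'^i(tau) V^j; h = 1/4; intermediate values shown to 6 dp
curve data and Christoffel symbols at the stage parameters:
  tau = 0.000000: gamma = (0.000000, -0.500000), gamma' = (1.000000, -1.000000); Gamma_uuu = 0.000000, Gamma_uuv = 0.000000, Gamma_uvv = 0.000000, Gamma_vuu = 0.750000, Gamma_vuv = 0.000000, Gamma_vvv = 0.000000
  tau = 0.125000: gamma = (0.136719, -0.625000), gamma' = (1.187500, -1.000000); Gamma_uuu = 0.084462, Gamma_uuv = 0.000000, Gamma_uvv = 0.000000, Gamma_vuu = 0.741339, Gamma_vuv = 0.000000, Gamma_vvv = 0.000000
  tau = 0.250000: gamma = (0.296875, -0.750000), gamma' = (1.375000, -1.000000); Gamma_uuu = 0.175860, Gamma_uuv = 0.000000, Gamma_uvv = 0.000000, Gamma_vuu = 0.710844, Gamma_vuv = 0.000000, Gamma_vvv = 0.000000
  tau = 0.375000: gamma = (0.480469, -0.875000), gamma' = (1.562500, -1.000000); Gamma_uuu = 0.262429, Gamma_uuv = 0.000000, Gamma_uvv = 0.000000, Gamma_vuu = 0.655433, Gamma_vuv = 0.000000, Gamma_vvv = 0.000000
  tau = 0.500000: gamma = (0.687500, -1.000000), gamma' = (1.750000, -1.000000); Gamma_uuu = 0.331700, Gamma_uuv = 0.000000, Gamma_uvv = 0.000000, Gamma_vuu = 0.578967, Gamma_vuv = 0.000000, Gamma_vvv = 0.000000
  tau = 0.625000: gamma = (0.917969, -1.125000), gamma' = (1.937500, -1.000000); Gamma_uuu = 0.375806, Gamma_uuv = 0.000000, Gamma_uvv = 0.000000, Gamma_vuu = 0.491266, Gamma_vuv = 0.000000, Gamma_vvv = 0.000000
  tau = 0.750000: gamma = (1.171875, -1.250000), gamma' = (2.125000, -1.000000); Gamma_uuu = 0.394134, Gamma_uuv = 0.000000, Gamma_uvv = 0.000000, Gamma_vuu = 0.403593, Gamma_vuv = 0.000000, Gamma_vvv = 0.000000
  tau = 0.875000: gamma = (1.449219, -1.375000), gamma' = (2.312500, -1.000000); Gamma_uuu = 0.391656, Gamma_uuv = 0.000000, Gamma_uvv = 0.000000, Gamma_vuu = 0.324304, Gamma_vuv = 0.000000, Gamma_vvv = 0.000000
  tau = 1.000000: gamma = (1.750000, -1.500000), gamma' = (2.500000, -1.000000); Gamma_uuu = 0.375335, Gamma_uuv = 0.000000, Gamma_uvv = 0.000000, Gamma_vuu = 0.257373, Gamma_vuv = 0.000000, Gamma_vvv = 0.000000
step 0: V^u = 0.5000, V^v = 1.0000
step 1: k1 = (0.000000, -0.375000), k2 = (-0.050150, -0.440170), k3 = (-0.049521, -0.434652), k4 = (-0.117910, -0.476605); V <- V + (h/6)(k1 + 2k2 + 2k3 + k4): V^u = 0.4868, V^v = 0.8916
step 2: k1 = (-0.117707, -0.475785), k2 = (-0.193569, -0.483451), k3 = (-0.189681, -0.473740), k4 = (-0.255038, -0.445157); V <- V + (h/6)(k1 + 2k2 + 2k3 + k4): V^u = 0.4393, V^v = 0.7735
step 3: k1 = (-0.255010, -0.445108), k2 = (-0.296664, -0.387810), k3 = (-0.292873, -0.382854), k4 = (-0.306617, -0.313976); V <- V + (h/6)(k1 + 2k2 + 2k3 + k4): V^u = 0.3668, V^v = 0.6776
step 4: k1 = (-0.307194, -0.314566), k2 = (-0.297419, -0.246272), k3 = (-0.298526, -0.247189), k4 = (-0.274137, -0.187980); V <- V + (h/6)(k1 + 2k2 + 2k3 + k4): V^u = 0.2929, V^v = 0.6156


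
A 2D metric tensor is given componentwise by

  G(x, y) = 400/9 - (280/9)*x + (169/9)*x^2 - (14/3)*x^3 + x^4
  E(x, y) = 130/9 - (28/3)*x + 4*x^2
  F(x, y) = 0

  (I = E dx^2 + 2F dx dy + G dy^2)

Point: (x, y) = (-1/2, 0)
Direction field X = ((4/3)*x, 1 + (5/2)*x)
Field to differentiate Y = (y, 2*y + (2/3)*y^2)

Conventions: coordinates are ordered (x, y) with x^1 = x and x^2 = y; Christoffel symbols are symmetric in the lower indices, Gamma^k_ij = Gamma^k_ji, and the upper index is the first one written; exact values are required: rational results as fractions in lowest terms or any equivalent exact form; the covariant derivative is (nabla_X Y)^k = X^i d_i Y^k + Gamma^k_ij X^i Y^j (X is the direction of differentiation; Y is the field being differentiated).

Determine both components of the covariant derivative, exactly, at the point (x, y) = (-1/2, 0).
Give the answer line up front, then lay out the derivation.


Answer: (nabla_X Y)^x = -1/4, (nabla_X Y)^y = -1/2

E = 181/9, F = 0, G = 9409/144 at the point
E_x = -40/3, E_y = 0, F_x = 0, F_y = 0, G_x = -485/9, G_y = 0
EG - F^2 = 1703029/1296;  g^inv = (1296/1703029) * [[9409/144, 0], [0, 181/9]]
first-kind symbols [ij,l] = (1/2)(d_i g_jl + d_j g_il - d_l g_ij): [xx,x] = E_x/2 = -20/3, [xx,y] = F_x - E_y/2 = 0, [xy,x] = E_y/2 = 0, [xy,y] = G_x/2 = -485/18, [yy,x] = F_y - G_x/2 = 485/18, [yy,y] = G_y/2 = 0
Gamma^x_ij = (G*[ij,x] - F*[ij,y])/(EG - F^2), Gamma^y_ij = (E*[ij,y] - F*[ij,x])/(EG - F^2)
Gamma_xxx = -60/181, Gamma_xxy = 0, Gamma_xyy = 485/362, Gamma_yxx = 0, Gamma_yxy = -40/97, Gamma_yyy = 0
X = (-2/3, -1/4), Y = (0, 0) at the point


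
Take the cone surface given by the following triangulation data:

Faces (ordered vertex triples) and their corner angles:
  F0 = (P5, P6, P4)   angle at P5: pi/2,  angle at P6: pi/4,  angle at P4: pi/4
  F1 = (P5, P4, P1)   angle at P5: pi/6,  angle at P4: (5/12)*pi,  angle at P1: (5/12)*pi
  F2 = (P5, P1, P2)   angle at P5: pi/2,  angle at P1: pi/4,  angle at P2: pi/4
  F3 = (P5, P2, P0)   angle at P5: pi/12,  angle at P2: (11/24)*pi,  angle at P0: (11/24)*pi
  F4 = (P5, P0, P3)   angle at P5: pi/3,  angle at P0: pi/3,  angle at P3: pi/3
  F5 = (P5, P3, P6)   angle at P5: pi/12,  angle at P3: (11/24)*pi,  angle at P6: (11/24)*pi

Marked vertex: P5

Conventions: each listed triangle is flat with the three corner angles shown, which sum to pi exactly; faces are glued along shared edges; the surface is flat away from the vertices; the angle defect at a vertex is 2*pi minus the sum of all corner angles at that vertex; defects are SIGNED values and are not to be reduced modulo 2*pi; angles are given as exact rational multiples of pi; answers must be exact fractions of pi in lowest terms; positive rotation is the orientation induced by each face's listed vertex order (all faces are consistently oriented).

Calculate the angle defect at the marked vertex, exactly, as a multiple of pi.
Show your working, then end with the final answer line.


Sum of corner angles at P5: (5/3)*pi
defect = 2*pi - (5/3)*pi

Answer: defect(P5) = pi/3


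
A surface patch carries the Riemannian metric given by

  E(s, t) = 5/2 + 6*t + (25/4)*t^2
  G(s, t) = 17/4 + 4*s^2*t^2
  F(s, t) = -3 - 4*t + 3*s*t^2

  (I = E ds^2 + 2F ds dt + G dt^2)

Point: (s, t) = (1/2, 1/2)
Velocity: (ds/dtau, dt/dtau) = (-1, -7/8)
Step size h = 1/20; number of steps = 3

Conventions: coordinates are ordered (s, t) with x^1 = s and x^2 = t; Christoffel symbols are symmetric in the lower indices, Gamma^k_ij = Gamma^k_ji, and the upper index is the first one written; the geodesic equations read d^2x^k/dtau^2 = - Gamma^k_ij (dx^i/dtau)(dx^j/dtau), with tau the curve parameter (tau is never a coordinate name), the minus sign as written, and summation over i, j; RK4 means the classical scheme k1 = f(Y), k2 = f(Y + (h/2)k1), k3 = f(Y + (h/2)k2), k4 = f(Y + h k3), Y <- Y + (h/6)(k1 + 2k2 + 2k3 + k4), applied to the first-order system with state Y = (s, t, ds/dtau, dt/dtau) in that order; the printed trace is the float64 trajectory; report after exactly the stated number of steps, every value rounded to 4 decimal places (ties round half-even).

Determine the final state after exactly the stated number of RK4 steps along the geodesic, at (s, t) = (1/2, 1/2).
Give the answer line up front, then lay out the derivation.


Answer: s = 0.3273, t = 0.3589, ds/dtau = -1.3119, dt/dtau = -0.9924

f(Y) = (ds/dtau, dt/dtau, -Gamma^s_ij Y'^i Y'^j, -Gamma^t_ij Y'^i Y'^j) with the Gammas evaluated at the stage position; h = 0.050000; intermediate values shown to 6 dp
step 0: s = 0.5000, t = 0.5000, ds/dtau = -1.0000, dt/dtau = -0.8750
step 1:
  k1: at (s, t) = (0.500000, 0.500000), (ds/dtau, dt/dtau) = (-1.000000, -0.875000); Gamma_sss = -2.392481, Gamma_sst = 2.875188, Gamma_stt = -1.076692, Gamma_tss = -3.653383, Gamma_tst = 3.066165, Gamma_ttt = -0.995489; k1 = (-1.000000, -0.875000, -1.814756, -0.950235)
  k2: at (s, t) = (0.475000, 0.478125), (ds/dtau, dt/dtau) = (-1.045369, -0.898756); Gamma_sss = -2.628248, Gamma_sst = 3.099070, Gamma_stt = -1.265352, Gamma_tss = -3.895048, Gamma_tst = 3.287239, Gamma_ttt = -1.205555; k2 = (-1.045369, -0.898756, -1.929104, -0.946634)
  k3: at (s, t) = (0.473866, 0.477531), (ds/dtau, dt/dtau) = (-1.048228, -0.898666); Gamma_sss = -2.636651, Gamma_sst = 3.106841, Gamma_stt = -1.272294, Gamma_tss = -3.904087, Gamma_tst = 3.295317, Gamma_ttt = -1.213462; k3 = (-1.048228, -0.898666, -1.928720, -0.938689)
  k4: at (s, t) = (0.447589, 0.455067), (ds/dtau, dt/dtau) = (-1.096436, -0.921934); Gamma_sss = -2.899796, Gamma_sst = 3.360381, Gamma_stt = -1.497104, Gamma_tss = -4.165441, Gamma_tst = 3.540413, Gamma_ttt = -1.457327; k4 = (-1.096436, -0.921934, -2.035092, -0.911348)
  Y <- Y + (h/6)(k1 + 2k2 + 2k3 + k4): s = 0.4476, t = 0.4551, ds/dtau = -1.0964, dt/dtau = -0.9219
step 2:
  k1: at (s, t) = (0.447636, 0.455069), (ds/dtau, dt/dtau) = (-1.096379, -0.921935); Gamma_sss = -2.899587, Gamma_sst = 3.360207, Gamma_stt = -1.496923, Gamma_tss = -4.165175, Gamma_tst = 3.540196, Gamma_ttt = -1.457103; k1 = (-1.096379, -0.921935, -2.035159, -0.911570)
  k2: at (s, t) = (0.420227, 0.432020), (ds/dtau, dt/dtau) = (-1.147258, -0.944724); Gamma_sss = -3.190119, Gamma_sst = 3.644965, Gamma_stt = -1.762352, Gamma_tss = -4.443964, Gamma_tst = 3.808853, Gamma_ttt = -1.737333; k2 = (-1.147258, -0.944724, -2.129392, -0.856669)
  k3: at (s, t) = (0.418955, 0.431450), (ds/dtau, dt/dtau) = (-1.149614, -0.943352); Gamma_sss = -3.200120, Gamma_sst = 3.654435, Gamma_stt = -1.771690, Gamma_tss = -4.454210, Gamma_tst = 3.818363, Gamma_ttt = -1.747491; k3 = (-1.149614, -0.943352, -2.120434, -0.840103)
  k4: at (s, t) = (0.390156, 0.407901), (ds/dtau, dt/dtau) = (-1.202401, -0.963940); Gamma_sss = -3.519329, Gamma_sst = 3.973552, Gamma_stt = -2.085511, Gamma_tss = -4.749144, Gamma_tst = 4.111349, Gamma_ttt = -2.069435; k4 = (-1.202401, -0.963940, -2.185085, -0.741419)
  Y <- Y + (h/6)(k1 + 2k2 + 2k3 + k4): s = 0.3902, t = 0.4079, ds/dtau = -1.2024, dt/dtau = -0.9640
step 3:
  k1: at (s, t) = (0.390199, 0.407885), (ds/dtau, dt/dtau) = (-1.202378, -0.963990); Gamma_sss = -3.519266, Gamma_sst = 3.973539, Gamma_stt = -2.085470, Gamma_tss = -4.748994, Gamma_tst = 4.111260, Gamma_ttt = -2.069343; k1 = (-1.202378, -0.963990, -2.185474, -0.741885)
  k2: at (s, t) = (0.360139, 0.383785), (ds/dtau, dt/dtau) = (-1.257015, -0.982537); Gamma_sss = -3.865187, Gamma_sst = 4.327497, Gamma_stt = -2.452742, Gamma_tss = -5.055193, Gamma_tst = 4.426143, Gamma_ttt = -2.434835; k2 = (-1.257015, -0.982537, -2.214313, -0.594955)
  k3: at (s, t) = (0.358773, 0.383322), (ds/dtau, dt/dtau) = (-1.257736, -0.978864); Gamma_sss = -3.875708, Gamma_sst = 4.337704, Gamma_stt = -2.463939, Gamma_tss = -5.065525, Gamma_tst = 4.436073, Gamma_ttt = -2.446499; k3 = (-1.257736, -0.978864, -2.188881, -0.565634)
  k4: at (s, t) = (0.327312, 0.358942), (ds/dtau, dt/dtau) = (-1.311822, -0.992271); Gamma_sss = -4.243593, Gamma_sst = 4.724389, Gamma_stt = -2.889162, Gamma_tss = -5.375715, Gamma_tst = 4.768007, Gamma_ttt = -2.856148; k4 = (-1.311822, -0.992271, -2.151940, -0.349756)
  Y <- Y + (h/6)(k1 + 2k2 + 2k3 + k4): s = 0.3273, t = 0.3589, ds/dtau = -1.3119, dt/dtau = -0.9924


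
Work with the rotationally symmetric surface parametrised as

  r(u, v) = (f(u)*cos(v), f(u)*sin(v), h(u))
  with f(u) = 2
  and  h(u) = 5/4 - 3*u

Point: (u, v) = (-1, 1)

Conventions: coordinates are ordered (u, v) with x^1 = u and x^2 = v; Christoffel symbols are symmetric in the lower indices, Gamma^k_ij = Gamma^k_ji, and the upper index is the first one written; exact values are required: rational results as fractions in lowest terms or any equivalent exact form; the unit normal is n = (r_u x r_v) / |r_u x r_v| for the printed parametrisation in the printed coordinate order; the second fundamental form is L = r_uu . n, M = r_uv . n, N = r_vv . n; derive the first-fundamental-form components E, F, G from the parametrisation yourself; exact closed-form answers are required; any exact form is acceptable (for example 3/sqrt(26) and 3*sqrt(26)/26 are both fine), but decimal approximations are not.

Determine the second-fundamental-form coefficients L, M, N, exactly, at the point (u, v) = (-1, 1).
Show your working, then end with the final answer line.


f = 2, f' = 0, f'' = 0, h' = -3, h'' = 0
E = 9, F = 0, G = 4; answer radicand W^2 = 9
unnormalised second-form numerators: l = 0, m = 0, n = -6; L = l/sqrt(9), and similarly M = m/sqrt(W^2), N = n/sqrt(W^2)

Answer: L = 0, M = 0, N = -2


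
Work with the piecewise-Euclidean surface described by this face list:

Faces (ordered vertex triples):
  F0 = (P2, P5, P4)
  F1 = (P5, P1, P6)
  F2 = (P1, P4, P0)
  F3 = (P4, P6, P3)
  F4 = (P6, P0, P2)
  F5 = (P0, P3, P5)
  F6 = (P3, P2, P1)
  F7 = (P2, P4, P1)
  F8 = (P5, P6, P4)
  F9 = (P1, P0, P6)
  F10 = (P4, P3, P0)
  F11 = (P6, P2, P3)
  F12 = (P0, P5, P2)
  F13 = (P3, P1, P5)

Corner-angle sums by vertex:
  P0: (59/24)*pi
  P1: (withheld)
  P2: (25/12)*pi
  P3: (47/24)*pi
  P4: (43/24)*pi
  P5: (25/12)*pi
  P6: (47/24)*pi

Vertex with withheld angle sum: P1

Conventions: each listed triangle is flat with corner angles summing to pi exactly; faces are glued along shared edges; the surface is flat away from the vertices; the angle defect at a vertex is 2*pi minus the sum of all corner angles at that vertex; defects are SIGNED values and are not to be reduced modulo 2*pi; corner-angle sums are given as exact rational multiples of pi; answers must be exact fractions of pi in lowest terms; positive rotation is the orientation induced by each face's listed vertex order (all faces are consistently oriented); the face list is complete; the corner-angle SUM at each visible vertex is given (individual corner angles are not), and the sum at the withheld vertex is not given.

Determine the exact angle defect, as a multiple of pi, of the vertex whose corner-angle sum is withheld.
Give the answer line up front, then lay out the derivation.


Answer: defect(P1) = pi/3

V = 7, E = 21, F = 14; chi = V - E + F = 0
Gauss-Bonnet: total defect = 2*pi*chi = 0; visible defects sum to -pi/3


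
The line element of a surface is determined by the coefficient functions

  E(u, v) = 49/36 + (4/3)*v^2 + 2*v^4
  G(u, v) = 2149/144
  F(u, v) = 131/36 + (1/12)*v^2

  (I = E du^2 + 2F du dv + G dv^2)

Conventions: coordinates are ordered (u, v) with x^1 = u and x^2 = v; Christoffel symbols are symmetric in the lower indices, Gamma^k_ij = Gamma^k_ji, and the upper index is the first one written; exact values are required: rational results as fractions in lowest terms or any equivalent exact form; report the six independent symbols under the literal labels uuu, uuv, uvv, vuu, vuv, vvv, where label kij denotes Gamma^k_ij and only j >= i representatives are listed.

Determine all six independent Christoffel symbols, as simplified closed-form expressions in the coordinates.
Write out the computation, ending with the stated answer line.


E = 49/36 + (4/3)*v^2 + 2*v^4; F = 131/36 + (1/12)*v^2; G = 2149/144
Gamma^k_ij = (1/2) g^{kl} (d_i g_jl + d_j g_il - d_l g_ij), with g^inv = (1/(EG-F^2)) [[G, -F], [-F, E]]
first partials: E_u = 0, E_v = (8/3)*v + 8*v^3, F_u = 0, F_v = (1/6)*v, G_u = 0, G_v = 0
D = EG - F^2 = 4073/576 + (463/24)*v^2 + (4297/144)*v^4
expanded: Gamma^u_uu = (G E_u - 2F F_u + F E_v)/(2D), Gamma^u_uv = (G E_v - F G_u)/(2D), Gamma^u_vv = (2G F_v - G G_u - F G_v)/(2D), Gamma^v_uu = (2E F_u - E E_v - F E_u)/(2D), Gamma^v_uv = (E G_u - F E_v)/(2D), Gamma^v_vv = (E G_v - 2F F_v + F G_u)/(2D); substitute and cancel common factors

Answer: Gamma_uuu = (576*v^5 + 25344*v^3 + 8384*v)/(51564*v^4 + 33336*v^2 + 12219), Gamma_uuv = (103152*v^3 + 34384*v)/(51564*v^4 + 33336*v^2 + 12219), Gamma_uvv = 4298*v/(51564*v^4 + 33336*v^2 + 12219), Gamma_vuu = (-13824*v^7 - 13824*v^5 - 12480*v^3 - 3136*v)/(51564*v^4 + 33336*v^2 + 12219), Gamma_vuv = (-576*v^5 - 25344*v^3 - 8384*v)/(51564*v^4 + 33336*v^2 + 12219), Gamma_vvv = (-24*v^3 - 1048*v)/(51564*v^4 + 33336*v^2 + 12219)


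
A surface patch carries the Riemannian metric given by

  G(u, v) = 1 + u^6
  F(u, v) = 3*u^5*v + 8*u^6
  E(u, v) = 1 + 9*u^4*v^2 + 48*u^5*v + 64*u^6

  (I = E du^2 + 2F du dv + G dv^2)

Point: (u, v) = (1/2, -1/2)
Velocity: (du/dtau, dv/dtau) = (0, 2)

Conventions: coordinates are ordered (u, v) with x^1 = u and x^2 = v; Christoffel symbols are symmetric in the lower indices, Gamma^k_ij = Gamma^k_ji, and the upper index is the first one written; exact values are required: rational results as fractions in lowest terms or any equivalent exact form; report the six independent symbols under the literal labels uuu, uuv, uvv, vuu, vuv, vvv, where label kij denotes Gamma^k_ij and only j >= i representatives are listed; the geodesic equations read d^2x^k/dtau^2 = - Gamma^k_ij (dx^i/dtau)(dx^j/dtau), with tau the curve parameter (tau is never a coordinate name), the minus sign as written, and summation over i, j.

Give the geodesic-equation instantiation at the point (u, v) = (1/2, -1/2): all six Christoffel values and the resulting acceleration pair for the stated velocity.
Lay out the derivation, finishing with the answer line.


E = 89/64, F = 5/64, G = 65/64 at the point
E_u = 45/8, E_v = 15/16, F_u = 33/32, F_v = 3/32, G_u = 3/16, G_v = 0
EG - F^2 = 45/32;  g^inv = (32/45) * [[65/64, -5/64], [-5/64, 89/64]]
first-kind symbols [ij,l] = (1/2)(d_i g_jl + d_j g_il - d_l g_ij): [uu,u] = E_u/2 = 45/16, [uu,v] = F_u - E_v/2 = 9/16, [uv,u] = E_v/2 = 15/32, [uv,v] = G_u/2 = 3/32, [vv,u] = F_v - G_u/2 = 0, [vv,v] = G_v/2 = 0
Gamma^u_ij = (G*[ij,u] - F*[ij,v])/(EG - F^2), Gamma^v_ij = (E*[ij,v] - F*[ij,u])/(EG - F^2)
Gamma_uuu = 2, Gamma_uuv = 1/3, Gamma_uvv = 0, Gamma_vuu = 2/5, Gamma_vuv = 1/15, Gamma_vvv = 0
d^2u/dtau^2 = -(Gamma_uuu*(0)^2 + 2*Gamma_uuv*(0)*(2) + Gamma_uvv*(2)^2) = 0
d^2v/dtau^2 = -(Gamma_vuu*(0)^2 + 2*Gamma_vuv*(0)*(2) + Gamma_vvv*(2)^2) = 0

Answer: Gamma_uuu = 2, Gamma_uuv = 1/3, Gamma_uvv = 0, Gamma_vuu = 2/5, Gamma_vuv = 1/15, Gamma_vvv = 0; accelerations (d^2u/dtau^2, d^2v/dtau^2) = (0, 0)


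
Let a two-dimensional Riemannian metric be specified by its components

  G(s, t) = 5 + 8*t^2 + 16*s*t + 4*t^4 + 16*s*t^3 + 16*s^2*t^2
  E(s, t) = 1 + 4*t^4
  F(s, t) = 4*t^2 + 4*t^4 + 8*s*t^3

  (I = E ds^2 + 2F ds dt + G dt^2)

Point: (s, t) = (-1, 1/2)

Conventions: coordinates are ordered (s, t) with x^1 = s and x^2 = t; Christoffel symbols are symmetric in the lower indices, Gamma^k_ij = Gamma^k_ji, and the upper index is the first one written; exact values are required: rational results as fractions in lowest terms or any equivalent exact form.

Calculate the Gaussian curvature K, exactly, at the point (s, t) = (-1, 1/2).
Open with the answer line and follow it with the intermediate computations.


Answer: K = -16/9

E = 5/4, F = 1/4, G = 5/4, EG - F^2 = 3/2 at the point
E_s = 0, E_t = 2, F_s = 1, F_t = 0, G_s = 2, G_t = -2
E_tt = 12, F_st = 6, G_ss = 8
K follows from Brioschi's formula, (det M1 - det M2)/(EG - F^2)^2.
M1 = [[-E_tt/2 + F_st - G_ss/2, E_s/2, F_s - E_t/2], [F_t - G_s/2, E, F], [G_t/2, F, G]] = [[-4, 0, 0], [-1, 5/4, 1/4], [-1, 1/4, 5/4]]; det M1 = -6
M2 = [[0, E_t/2, G_s/2], [E_t/2, E, F], [G_s/2, F, G]] = [[0, 1, 1], [1, 5/4, 1/4], [1, 1/4, 5/4]]; det M2 = -2
det M1 - det M2 = -4; K = -4 / (3/2)^2 = -16/9


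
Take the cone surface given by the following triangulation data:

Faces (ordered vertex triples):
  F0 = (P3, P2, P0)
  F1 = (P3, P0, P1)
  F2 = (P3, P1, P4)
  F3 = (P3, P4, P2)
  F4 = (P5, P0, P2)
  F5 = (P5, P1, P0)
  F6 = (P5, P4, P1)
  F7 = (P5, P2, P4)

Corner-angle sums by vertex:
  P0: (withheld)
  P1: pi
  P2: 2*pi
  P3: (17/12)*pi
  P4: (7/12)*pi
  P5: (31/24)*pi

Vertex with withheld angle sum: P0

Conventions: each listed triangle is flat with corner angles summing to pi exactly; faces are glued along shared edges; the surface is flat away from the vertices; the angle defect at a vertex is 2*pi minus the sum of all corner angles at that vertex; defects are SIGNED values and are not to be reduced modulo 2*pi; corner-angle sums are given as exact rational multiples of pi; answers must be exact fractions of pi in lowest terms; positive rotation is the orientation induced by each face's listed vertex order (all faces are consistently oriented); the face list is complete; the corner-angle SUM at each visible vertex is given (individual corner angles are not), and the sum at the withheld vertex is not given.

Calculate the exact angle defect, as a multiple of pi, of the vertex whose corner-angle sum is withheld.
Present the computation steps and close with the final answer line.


V = 6, E = 12, F = 8; chi = V - E + F = 2
Gauss-Bonnet: total defect = 2*pi*chi = 4*pi; visible defects sum to (89/24)*pi

Answer: defect(P0) = (7/24)*pi


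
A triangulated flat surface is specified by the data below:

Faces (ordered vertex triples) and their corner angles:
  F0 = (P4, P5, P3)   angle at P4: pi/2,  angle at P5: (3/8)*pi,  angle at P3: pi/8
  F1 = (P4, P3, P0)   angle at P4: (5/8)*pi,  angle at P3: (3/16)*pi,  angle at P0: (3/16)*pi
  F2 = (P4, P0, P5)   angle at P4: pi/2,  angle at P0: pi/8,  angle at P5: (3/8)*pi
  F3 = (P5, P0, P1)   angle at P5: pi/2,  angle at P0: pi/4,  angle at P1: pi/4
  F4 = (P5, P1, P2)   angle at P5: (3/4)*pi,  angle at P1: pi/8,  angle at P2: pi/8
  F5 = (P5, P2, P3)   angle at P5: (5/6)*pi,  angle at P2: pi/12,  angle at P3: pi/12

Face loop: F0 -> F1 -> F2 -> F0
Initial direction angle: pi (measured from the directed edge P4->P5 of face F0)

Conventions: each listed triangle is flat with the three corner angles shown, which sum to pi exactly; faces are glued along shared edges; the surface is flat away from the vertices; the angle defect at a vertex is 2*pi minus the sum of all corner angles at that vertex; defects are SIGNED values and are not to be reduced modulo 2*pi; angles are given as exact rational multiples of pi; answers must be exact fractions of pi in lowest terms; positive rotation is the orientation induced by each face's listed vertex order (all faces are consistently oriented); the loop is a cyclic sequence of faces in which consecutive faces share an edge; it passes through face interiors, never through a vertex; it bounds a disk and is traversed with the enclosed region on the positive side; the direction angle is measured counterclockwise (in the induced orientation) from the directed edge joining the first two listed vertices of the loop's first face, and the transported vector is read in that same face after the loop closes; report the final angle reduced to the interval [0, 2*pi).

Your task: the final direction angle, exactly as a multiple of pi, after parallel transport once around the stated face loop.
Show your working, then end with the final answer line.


enclosed vertex P4: corner angles sum to (13/8)*pi, defect = 2*pi - (13/8)*pi = (3/8)*pi
summing the enclosed defects onto the initial angle, mod 2*pi in the induced orientation:
final angle = pi + (3/8)*pi = (11/8)*pi (mod 2*pi)

Answer: final direction angle = (11/8)*pi


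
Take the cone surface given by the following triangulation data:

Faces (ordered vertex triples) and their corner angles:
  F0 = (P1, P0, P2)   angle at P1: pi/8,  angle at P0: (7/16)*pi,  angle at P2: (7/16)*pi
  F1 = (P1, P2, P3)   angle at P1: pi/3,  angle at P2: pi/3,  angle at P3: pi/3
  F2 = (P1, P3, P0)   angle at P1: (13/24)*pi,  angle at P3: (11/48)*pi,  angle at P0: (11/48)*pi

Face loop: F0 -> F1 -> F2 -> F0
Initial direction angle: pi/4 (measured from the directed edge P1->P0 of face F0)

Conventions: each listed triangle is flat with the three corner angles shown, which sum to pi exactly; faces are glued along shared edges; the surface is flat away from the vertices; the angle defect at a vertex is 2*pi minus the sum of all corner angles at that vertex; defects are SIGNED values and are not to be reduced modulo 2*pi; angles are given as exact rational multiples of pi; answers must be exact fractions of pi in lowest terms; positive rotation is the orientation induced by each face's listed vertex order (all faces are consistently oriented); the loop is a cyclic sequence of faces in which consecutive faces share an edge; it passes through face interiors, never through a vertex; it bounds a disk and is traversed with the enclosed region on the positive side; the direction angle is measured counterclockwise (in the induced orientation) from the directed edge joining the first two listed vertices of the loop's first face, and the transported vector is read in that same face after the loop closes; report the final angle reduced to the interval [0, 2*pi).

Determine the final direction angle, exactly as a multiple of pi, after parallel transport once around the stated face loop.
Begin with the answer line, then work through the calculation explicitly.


Answer: final direction angle = (5/4)*pi

enclosed vertex P1: corner angles sum to pi, defect = 2*pi - pi = pi
by Gauss-Bonnet the loop rotates the vector by the enclosed defect sum (positive orientation, mod 2*pi)
final angle = pi/4 + pi = (5/4)*pi (mod 2*pi)


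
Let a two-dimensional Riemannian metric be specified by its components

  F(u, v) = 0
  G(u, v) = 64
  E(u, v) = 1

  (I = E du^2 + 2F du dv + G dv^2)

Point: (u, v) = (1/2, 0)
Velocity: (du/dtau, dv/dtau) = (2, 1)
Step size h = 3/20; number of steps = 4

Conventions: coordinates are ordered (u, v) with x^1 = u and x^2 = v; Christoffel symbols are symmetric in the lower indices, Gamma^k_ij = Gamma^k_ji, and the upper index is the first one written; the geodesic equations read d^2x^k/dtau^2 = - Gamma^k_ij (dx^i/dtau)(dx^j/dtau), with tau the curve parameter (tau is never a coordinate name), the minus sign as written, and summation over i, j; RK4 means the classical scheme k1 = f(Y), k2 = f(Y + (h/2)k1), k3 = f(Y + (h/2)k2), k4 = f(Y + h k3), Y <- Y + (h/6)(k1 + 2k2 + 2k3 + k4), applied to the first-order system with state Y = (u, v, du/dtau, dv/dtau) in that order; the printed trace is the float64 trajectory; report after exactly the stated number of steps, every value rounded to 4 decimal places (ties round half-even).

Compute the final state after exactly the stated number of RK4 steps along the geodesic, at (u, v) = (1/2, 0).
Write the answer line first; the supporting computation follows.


Answer: u = 1.7000, v = 0.6000, du/dtau = 2.0000, dv/dtau = 1.0000

f(Y) = (du/dtau, dv/dtau, -Gamma^u_ij Y'^i Y'^j, -Gamma^v_ij Y'^i Y'^j) with the Gammas evaluated at the stage position; h = 0.150000; intermediate values shown to 6 dp
step 0: u = 0.5000, v = 0.0000, du/dtau = 2.0000, dv/dtau = 1.0000
step 1:
  k1: at (u, v) = (0.500000, 0.000000), (du/dtau, dv/dtau) = (2.000000, 1.000000); Gamma_uuu = 0.000000, Gamma_uuv = 0.000000, Gamma_uvv = 0.000000, Gamma_vuu = 0.000000, Gamma_vuv = 0.000000, Gamma_vvv = 0.000000; k1 = (2.000000, 1.000000, 0.000000, 0.000000)
  k2: at (u, v) = (0.650000, 0.075000), (du/dtau, dv/dtau) = (2.000000, 1.000000); Gamma_uuu = 0.000000, Gamma_uuv = 0.000000, Gamma_uvv = 0.000000, Gamma_vuu = 0.000000, Gamma_vuv = 0.000000, Gamma_vvv = 0.000000; k2 = (2.000000, 1.000000, 0.000000, 0.000000)
  k3: at (u, v) = (0.650000, 0.075000), (du/dtau, dv/dtau) = (2.000000, 1.000000); Gamma_uuu = 0.000000, Gamma_uuv = 0.000000, Gamma_uvv = 0.000000, Gamma_vuu = 0.000000, Gamma_vuv = 0.000000, Gamma_vvv = 0.000000; k3 = (2.000000, 1.000000, 0.000000, 0.000000)
  k4: at (u, v) = (0.800000, 0.150000), (du/dtau, dv/dtau) = (2.000000, 1.000000); Gamma_uuu = 0.000000, Gamma_uuv = 0.000000, Gamma_uvv = 0.000000, Gamma_vuu = 0.000000, Gamma_vuv = 0.000000, Gamma_vvv = 0.000000; k4 = (2.000000, 1.000000, 0.000000, 0.000000)
  Y <- Y + (h/6)(k1 + 2k2 + 2k3 + k4): u = 0.8000, v = 0.1500, du/dtau = 2.0000, dv/dtau = 1.0000
step 2:
  k1: at (u, v) = (0.800000, 0.150000), (du/dtau, dv/dtau) = (2.000000, 1.000000); Gamma_uuu = 0.000000, Gamma_uuv = 0.000000, Gamma_uvv = 0.000000, Gamma_vuu = 0.000000, Gamma_vuv = 0.000000, Gamma_vvv = 0.000000; k1 = (2.000000, 1.000000, 0.000000, 0.000000)
  k2: at (u, v) = (0.950000, 0.225000), (du/dtau, dv/dtau) = (2.000000, 1.000000); Gamma_uuu = 0.000000, Gamma_uuv = 0.000000, Gamma_uvv = 0.000000, Gamma_vuu = 0.000000, Gamma_vuv = 0.000000, Gamma_vvv = 0.000000; k2 = (2.000000, 1.000000, 0.000000, 0.000000)
  k3: at (u, v) = (0.950000, 0.225000), (du/dtau, dv/dtau) = (2.000000, 1.000000); Gamma_uuu = 0.000000, Gamma_uuv = 0.000000, Gamma_uvv = 0.000000, Gamma_vuu = 0.000000, Gamma_vuv = 0.000000, Gamma_vvv = 0.000000; k3 = (2.000000, 1.000000, 0.000000, 0.000000)
  k4: at (u, v) = (1.100000, 0.300000), (du/dtau, dv/dtau) = (2.000000, 1.000000); Gamma_uuu = 0.000000, Gamma_uuv = 0.000000, Gamma_uvv = 0.000000, Gamma_vuu = 0.000000, Gamma_vuv = 0.000000, Gamma_vvv = 0.000000; k4 = (2.000000, 1.000000, 0.000000, 0.000000)
  Y <- Y + (h/6)(k1 + 2k2 + 2k3 + k4): u = 1.1000, v = 0.3000, du/dtau = 2.0000, dv/dtau = 1.0000
step 3:
  k1: at (u, v) = (1.100000, 0.300000), (du/dtau, dv/dtau) = (2.000000, 1.000000); Gamma_uuu = 0.000000, Gamma_uuv = 0.000000, Gamma_uvv = 0.000000, Gamma_vuu = 0.000000, Gamma_vuv = 0.000000, Gamma_vvv = 0.000000; k1 = (2.000000, 1.000000, 0.000000, 0.000000)
  k2: at (u, v) = (1.250000, 0.375000), (du/dtau, dv/dtau) = (2.000000, 1.000000); Gamma_uuu = 0.000000, Gamma_uuv = 0.000000, Gamma_uvv = 0.000000, Gamma_vuu = 0.000000, Gamma_vuv = 0.000000, Gamma_vvv = 0.000000; k2 = (2.000000, 1.000000, 0.000000, 0.000000)
  k3: at (u, v) = (1.250000, 0.375000), (du/dtau, dv/dtau) = (2.000000, 1.000000); Gamma_uuu = 0.000000, Gamma_uuv = 0.000000, Gamma_uvv = 0.000000, Gamma_vuu = 0.000000, Gamma_vuv = 0.000000, Gamma_vvv = 0.000000; k3 = (2.000000, 1.000000, 0.000000, 0.000000)
  k4: at (u, v) = (1.400000, 0.450000), (du/dtau, dv/dtau) = (2.000000, 1.000000); Gamma_uuu = 0.000000, Gamma_uuv = 0.000000, Gamma_uvv = 0.000000, Gamma_vuu = 0.000000, Gamma_vuv = 0.000000, Gamma_vvv = 0.000000; k4 = (2.000000, 1.000000, 0.000000, 0.000000)
  Y <- Y + (h/6)(k1 + 2k2 + 2k3 + k4): u = 1.4000, v = 0.4500, du/dtau = 2.0000, dv/dtau = 1.0000
step 4:
  k1: at (u, v) = (1.400000, 0.450000), (du/dtau, dv/dtau) = (2.000000, 1.000000); Gamma_uuu = 0.000000, Gamma_uuv = 0.000000, Gamma_uvv = 0.000000, Gamma_vuu = 0.000000, Gamma_vuv = 0.000000, Gamma_vvv = 0.000000; k1 = (2.000000, 1.000000, 0.000000, 0.000000)
  k2: at (u, v) = (1.550000, 0.525000), (du/dtau, dv/dtau) = (2.000000, 1.000000); Gamma_uuu = 0.000000, Gamma_uuv = 0.000000, Gamma_uvv = 0.000000, Gamma_vuu = 0.000000, Gamma_vuv = 0.000000, Gamma_vvv = 0.000000; k2 = (2.000000, 1.000000, 0.000000, 0.000000)
  k3: at (u, v) = (1.550000, 0.525000), (du/dtau, dv/dtau) = (2.000000, 1.000000); Gamma_uuu = 0.000000, Gamma_uuv = 0.000000, Gamma_uvv = 0.000000, Gamma_vuu = 0.000000, Gamma_vuv = 0.000000, Gamma_vvv = 0.000000; k3 = (2.000000, 1.000000, 0.000000, 0.000000)
  k4: at (u, v) = (1.700000, 0.600000), (du/dtau, dv/dtau) = (2.000000, 1.000000); Gamma_uuu = 0.000000, Gamma_uuv = 0.000000, Gamma_uvv = 0.000000, Gamma_vuu = 0.000000, Gamma_vuv = 0.000000, Gamma_vvv = 0.000000; k4 = (2.000000, 1.000000, 0.000000, 0.000000)
  Y <- Y + (h/6)(k1 + 2k2 + 2k3 + k4): u = 1.7000, v = 0.6000, du/dtau = 2.0000, dv/dtau = 1.0000


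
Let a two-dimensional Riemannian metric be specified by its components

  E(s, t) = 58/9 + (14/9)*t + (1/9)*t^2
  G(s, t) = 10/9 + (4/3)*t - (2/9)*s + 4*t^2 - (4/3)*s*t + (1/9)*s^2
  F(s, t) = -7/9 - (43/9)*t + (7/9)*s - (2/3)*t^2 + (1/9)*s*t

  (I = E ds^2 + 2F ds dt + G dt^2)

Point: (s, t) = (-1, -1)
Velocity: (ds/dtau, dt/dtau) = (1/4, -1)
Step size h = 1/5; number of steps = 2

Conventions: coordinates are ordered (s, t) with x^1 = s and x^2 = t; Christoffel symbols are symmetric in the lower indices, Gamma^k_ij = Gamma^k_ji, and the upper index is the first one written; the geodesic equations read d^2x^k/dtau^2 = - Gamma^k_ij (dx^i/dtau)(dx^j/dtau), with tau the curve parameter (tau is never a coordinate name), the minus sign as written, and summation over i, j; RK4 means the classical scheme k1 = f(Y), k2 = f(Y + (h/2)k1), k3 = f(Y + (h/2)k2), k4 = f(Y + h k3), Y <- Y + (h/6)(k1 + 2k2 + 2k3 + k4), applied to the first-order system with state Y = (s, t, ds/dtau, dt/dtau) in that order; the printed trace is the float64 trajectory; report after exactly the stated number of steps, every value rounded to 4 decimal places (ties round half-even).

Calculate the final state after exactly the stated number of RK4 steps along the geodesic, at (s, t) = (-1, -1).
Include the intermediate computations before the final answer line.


f(Y) = (ds/dtau, dt/dtau, -Gamma^s_ij Y'^i Y'^j, -Gamma^t_ij Y'^i Y'^j) with the Gammas evaluated at the stage position; h = 0.200000; intermediate values shown to 6 dp
step 0: s = -1.0000, t = -1.0000, ds/dtau = 0.2500, dt/dtau = -1.0000
step 1:
  k1: at (s, t) = (-1.000000, -1.000000), (ds/dtau, dt/dtau) = (0.250000, -1.000000); Gamma_sss = 0.000000, Gamma_sst = 0.098361, Gamma_stt = -0.590164, Gamma_tss = 0.000000, Gamma_tst = 0.065574, Gamma_ttt = -0.393443; k1 = (0.250000, -1.000000, 0.639344, 0.426230)
  k2: at (s, t) = (-0.975000, -1.100000), (ds/dtau, dt/dtau) = (0.313934, -0.957377); Gamma_sss = 0.000000, Gamma_sst = 0.090490, Gamma_stt = -0.542940, Gamma_tss = 0.000000, Gamma_tst = 0.070935, Gamma_ttt = -0.425609; k2 = (0.313934, -0.957377, 0.552037, 0.432741)
  k3: at (s, t) = (-0.968607, -1.095738), (ds/dtau, dt/dtau) = (0.305204, -0.956726); Gamma_sss = 0.000000, Gamma_sst = 0.090732, Gamma_stt = -0.544390, Gamma_tss = 0.000000, Gamma_tst = 0.070778, Gamma_ttt = -0.424670; k3 = (0.305204, -0.956726, 0.551280, 0.430045)
  k4: at (s, t) = (-0.938959, -1.191345), (ds/dtau, dt/dtau) = (0.360256, -0.913991); Gamma_sss = 0.000000, Gamma_sst = 0.083129, Gamma_stt = -0.498773, Gamma_tss = 0.000000, Gamma_tst = 0.074549, Gamma_ttt = -0.447292; k4 = (0.360256, -0.913991, 0.471409, 0.422752)
  Y <- Y + (h/6)(k1 + 2k2 + 2k3 + k4): s = -0.9384, t = -1.1914, ds/dtau = 0.3606, dt/dtau = -0.9142
step 2:
  k1: at (s, t) = (-0.938382, -1.191407), (ds/dtau, dt/dtau) = (0.360580, -0.914182); Gamma_sss = 0.000000, Gamma_sst = 0.083117, Gamma_stt = -0.498703, Gamma_tss = 0.000000, Gamma_tst = 0.074552, Gamma_ttt = -0.447315; k1 = (0.360580, -0.914182, 0.471576, 0.422984)
  k2: at (s, t) = (-0.902324, -1.282825), (ds/dtau, dt/dtau) = (0.407737, -0.871883); Gamma_sss = 0.000000, Gamma_sst = 0.075962, Gamma_stt = -0.455771, Gamma_tss = 0.000000, Gamma_tst = 0.076991, Gamma_ttt = -0.461945; k2 = (0.407737, -0.871883, 0.400477, 0.405902)
  k3: at (s, t) = (-0.897609, -1.278595), (ds/dtau, dt/dtau) = (0.400627, -0.873591); Gamma_sss = 0.000000, Gamma_sst = 0.076211, Gamma_stt = -0.457267, Gamma_tss = 0.000000, Gamma_tst = 0.076911, Gamma_ttt = -0.461467; k3 = (0.400627, -0.873591, 0.402314, 0.406010)
  k4: at (s, t) = (-0.858257, -1.366125), (ds/dtau, dt/dtau) = (0.441042, -0.832980); Gamma_sss = 0.000000, Gamma_sst = 0.069625, Gamma_stt = -0.417752, Gamma_tss = 0.000000, Gamma_tst = 0.078333, Gamma_ttt = -0.469999; k4 = (0.441042, -0.832980, 0.341017, 0.383667)
  Y <- Y + (h/6)(k1 + 2k2 + 2k3 + k4): s = -0.8578, t = -1.3660, ds/dtau = 0.4412, dt/dtau = -0.8332

Answer: s = -0.8578, t = -1.3660, ds/dtau = 0.4412, dt/dtau = -0.8332


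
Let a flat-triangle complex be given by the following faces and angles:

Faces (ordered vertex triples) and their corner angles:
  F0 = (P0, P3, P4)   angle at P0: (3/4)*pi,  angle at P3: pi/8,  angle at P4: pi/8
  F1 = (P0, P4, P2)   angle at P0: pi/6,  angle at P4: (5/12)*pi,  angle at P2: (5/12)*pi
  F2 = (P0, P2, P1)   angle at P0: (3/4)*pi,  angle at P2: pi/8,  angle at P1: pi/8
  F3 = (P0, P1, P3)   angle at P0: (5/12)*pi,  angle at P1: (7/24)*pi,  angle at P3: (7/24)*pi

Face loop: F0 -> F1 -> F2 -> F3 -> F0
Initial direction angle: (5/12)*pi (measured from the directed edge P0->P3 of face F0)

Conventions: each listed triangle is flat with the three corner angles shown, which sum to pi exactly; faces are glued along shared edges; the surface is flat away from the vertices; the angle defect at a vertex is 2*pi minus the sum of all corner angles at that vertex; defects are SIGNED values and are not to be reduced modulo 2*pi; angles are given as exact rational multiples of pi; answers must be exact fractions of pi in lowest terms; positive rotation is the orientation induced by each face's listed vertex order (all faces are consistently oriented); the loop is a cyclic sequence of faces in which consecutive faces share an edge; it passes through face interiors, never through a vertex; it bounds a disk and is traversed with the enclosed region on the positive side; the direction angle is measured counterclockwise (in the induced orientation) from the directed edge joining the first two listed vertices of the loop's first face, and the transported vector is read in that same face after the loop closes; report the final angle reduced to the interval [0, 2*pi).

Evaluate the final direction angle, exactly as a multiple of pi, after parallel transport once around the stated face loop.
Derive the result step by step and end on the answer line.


enclosed vertex P0: corner angles sum to (25/12)*pi, defect = 2*pi - (25/12)*pi = -pi/12
by Gauss-Bonnet the loop rotates the vector by the enclosed defect sum (positive orientation, mod 2*pi)
final angle = (5/12)*pi - pi/12 = pi/3 (mod 2*pi)

Answer: final direction angle = pi/3
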